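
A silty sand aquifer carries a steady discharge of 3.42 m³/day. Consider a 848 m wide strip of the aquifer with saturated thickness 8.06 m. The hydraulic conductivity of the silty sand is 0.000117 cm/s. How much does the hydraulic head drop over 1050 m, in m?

5.20

Convert K: 0.000117 cm/s × 864 = 0.1011 m/day.
Cross-sectional area A = 848 × 8.06 = 6835 m².
From Q = K·A·i, i = Q / (K·A) = 3.42 / (0.1011 × 6835) = 0.004950.
Head loss Δh = i · L = 0.004950 × 1050 = 5.197 m.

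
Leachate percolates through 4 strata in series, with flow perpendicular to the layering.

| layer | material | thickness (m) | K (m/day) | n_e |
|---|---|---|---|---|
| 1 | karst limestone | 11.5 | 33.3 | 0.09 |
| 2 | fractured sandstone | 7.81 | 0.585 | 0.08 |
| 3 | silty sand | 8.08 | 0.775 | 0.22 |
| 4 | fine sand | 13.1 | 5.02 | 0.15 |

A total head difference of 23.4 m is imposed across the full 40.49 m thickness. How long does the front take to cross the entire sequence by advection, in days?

With flow normal to the layers, continuity requires the same specific discharge q through every layer.
Σ(b_i/K_i) = 11.5/33.3 + 7.81/0.585 + 8.08/0.775 + 13.1/5.02 = 26.73 d.
q = Δh / Σ(b_i/K_i) = 23.4 / 26.73 = 0.8754 m/day.
In each layer the seepage velocity is v_i = q/n_i, so the layer transit time is t_i = b_i·n_i / q:
  layer 1 (karst limestone): t_1 = 11.5 × 0.09 / 0.8754 = 1.182 d
  layer 2 (fractured sandstone): t_2 = 7.81 × 0.08 / 0.8754 = 0.7137 d
  layer 3 (silty sand): t_3 = 8.08 × 0.22 / 0.8754 = 2.031 d
  layer 4 (fine sand): t_4 = 13.1 × 0.15 / 0.8754 = 2.245 d
Total t = Σ t_i = 6.171 days.

6.17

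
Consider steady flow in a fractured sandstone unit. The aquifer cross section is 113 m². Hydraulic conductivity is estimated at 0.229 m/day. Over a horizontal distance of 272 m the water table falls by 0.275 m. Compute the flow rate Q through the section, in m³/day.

0.0262

Hydraulic gradient i = Δh / L = 0.275 / 272 = 0.001011.
Darcy's law: Q = K · A · i = 0.2290 × 113.0 × 0.001011 = 0.02616 m³/day.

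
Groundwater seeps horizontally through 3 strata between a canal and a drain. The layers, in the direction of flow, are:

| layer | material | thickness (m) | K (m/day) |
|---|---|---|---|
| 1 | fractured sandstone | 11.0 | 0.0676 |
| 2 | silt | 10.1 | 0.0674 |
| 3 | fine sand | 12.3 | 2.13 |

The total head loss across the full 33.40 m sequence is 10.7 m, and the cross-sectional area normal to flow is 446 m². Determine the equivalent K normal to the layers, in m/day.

0.105

Flow is perpendicular to layering, so the layers act in series and the equivalent K is the thickness-weighted harmonic mean.
Total thickness L = 11.0 + 10.1 + 12.3 = 33.40 m.
Σ(b_i/K_i) = 11.0/0.0676 + 10.1/0.0674 + 12.3/2.13 = 318.3 d.
K_eq = L / Σ(b_i/K_i) = 33.40 / 318.3 = 0.1049 m/day.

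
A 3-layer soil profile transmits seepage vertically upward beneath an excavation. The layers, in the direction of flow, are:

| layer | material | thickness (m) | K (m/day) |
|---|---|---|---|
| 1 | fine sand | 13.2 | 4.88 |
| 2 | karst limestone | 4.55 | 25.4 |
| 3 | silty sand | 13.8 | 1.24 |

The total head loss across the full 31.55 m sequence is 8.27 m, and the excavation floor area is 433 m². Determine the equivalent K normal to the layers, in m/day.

Flow is perpendicular to layering, so the layers act in series and the equivalent K is the thickness-weighted harmonic mean.
Total thickness L = 13.2 + 4.55 + 13.8 = 31.55 m.
Σ(b_i/K_i) = 13.2/4.88 + 4.55/25.4 + 13.8/1.24 = 14.01 d.
K_eq = L / Σ(b_i/K_i) = 31.55 / 14.01 = 2.251 m/day.

2.25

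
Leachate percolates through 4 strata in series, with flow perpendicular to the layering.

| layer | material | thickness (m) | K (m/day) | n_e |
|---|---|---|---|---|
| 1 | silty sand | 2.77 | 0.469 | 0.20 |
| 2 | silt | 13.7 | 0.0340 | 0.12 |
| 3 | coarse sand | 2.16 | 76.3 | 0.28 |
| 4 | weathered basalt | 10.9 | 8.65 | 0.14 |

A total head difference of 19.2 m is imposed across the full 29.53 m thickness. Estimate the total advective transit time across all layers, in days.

92.5

With flow normal to the layers, continuity requires the same specific discharge q through every layer.
Σ(b_i/K_i) = 2.77/0.469 + 13.7/0.0340 + 2.16/76.3 + 10.9/8.65 = 410.1 d.
q = Δh / Σ(b_i/K_i) = 19.2 / 410.1 = 0.04681 m/day.
In each layer the seepage velocity is v_i = q/n_i, so the layer transit time is t_i = b_i·n_i / q:
  layer 1 (silty sand): t_1 = 2.77 × 0.20 / 0.04681 = 11.83 d
  layer 2 (silt): t_2 = 13.7 × 0.12 / 0.04681 = 35.12 d
  layer 3 (coarse sand): t_3 = 2.16 × 0.28 / 0.04681 = 12.92 d
  layer 4 (weathered basalt): t_4 = 10.9 × 0.14 / 0.04681 = 32.60 d
Total t = Σ t_i = 92.47 days.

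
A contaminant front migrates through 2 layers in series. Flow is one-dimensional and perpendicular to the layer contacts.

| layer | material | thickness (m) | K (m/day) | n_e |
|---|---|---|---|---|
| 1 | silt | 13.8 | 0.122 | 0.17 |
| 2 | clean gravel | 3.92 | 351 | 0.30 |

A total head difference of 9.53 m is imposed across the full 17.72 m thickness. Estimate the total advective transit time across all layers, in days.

41.8

With flow normal to the layers, continuity requires the same specific discharge q through every layer.
Σ(b_i/K_i) = 13.8/0.122 + 3.92/351 = 113.1 d.
q = Δh / Σ(b_i/K_i) = 9.53 / 113.1 = 0.08424 m/day.
In each layer the seepage velocity is v_i = q/n_i, so the layer transit time is t_i = b_i·n_i / q:
  layer 1 (silt): t_1 = 13.8 × 0.17 / 0.08424 = 27.85 d
  layer 2 (clean gravel): t_2 = 3.92 × 0.30 / 0.08424 = 13.96 d
Total t = Σ t_i = 41.81 days.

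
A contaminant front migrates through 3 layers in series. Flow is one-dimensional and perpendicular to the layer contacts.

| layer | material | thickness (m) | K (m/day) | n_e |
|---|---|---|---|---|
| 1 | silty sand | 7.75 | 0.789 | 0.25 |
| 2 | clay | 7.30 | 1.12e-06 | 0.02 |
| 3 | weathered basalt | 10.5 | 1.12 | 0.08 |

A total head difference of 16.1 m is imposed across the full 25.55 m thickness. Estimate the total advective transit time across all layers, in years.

With flow normal to the layers, continuity requires the same specific discharge q through every layer.
Σ(b_i/K_i) = 7.75/0.789 + 7.30/1.12e-06 + 10.5/1.12 = 6.518e+06 d.
q = Δh / Σ(b_i/K_i) = 16.1 / 6.518e+06 = 2.470e-06 m/day.
In each layer the seepage velocity is v_i = q/n_i, so the layer transit time is t_i = b_i·n_i / q:
  layer 1 (silty sand): t_1 = 7.75 × 0.25 / 2.470e-06 = 7.844e+05 d
  layer 2 (clay): t_2 = 7.30 × 0.02 / 2.470e-06 = 59106 d
  layer 3 (weathered basalt): t_3 = 10.5 × 0.08 / 2.470e-06 = 3.401e+05 d
Total t = Σ t_i = 1.184e+06 days = 3240 years.

3240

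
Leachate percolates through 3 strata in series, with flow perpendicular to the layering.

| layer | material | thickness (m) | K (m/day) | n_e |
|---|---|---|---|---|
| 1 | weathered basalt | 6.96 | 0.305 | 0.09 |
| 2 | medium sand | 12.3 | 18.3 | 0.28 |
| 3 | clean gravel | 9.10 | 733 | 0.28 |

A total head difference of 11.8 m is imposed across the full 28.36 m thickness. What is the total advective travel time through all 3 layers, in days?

With flow normal to the layers, continuity requires the same specific discharge q through every layer.
Σ(b_i/K_i) = 6.96/0.305 + 12.3/18.3 + 9.10/733 = 23.50 d.
q = Δh / Σ(b_i/K_i) = 11.8 / 23.50 = 0.5020 m/day.
In each layer the seepage velocity is v_i = q/n_i, so the layer transit time is t_i = b_i·n_i / q:
  layer 1 (weathered basalt): t_1 = 6.96 × 0.09 / 0.5020 = 1.248 d
  layer 2 (medium sand): t_2 = 12.3 × 0.28 / 0.5020 = 6.860 d
  layer 3 (clean gravel): t_3 = 9.10 × 0.28 / 0.5020 = 5.075 d
Total t = Σ t_i = 13.18 days.

13.2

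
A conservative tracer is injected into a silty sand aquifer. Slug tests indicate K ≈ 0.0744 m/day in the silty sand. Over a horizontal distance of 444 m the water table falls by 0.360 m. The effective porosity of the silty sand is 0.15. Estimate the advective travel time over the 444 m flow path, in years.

Hydraulic gradient i = Δh / L = 0.360 / 444 = 0.0008108.
Darcy flux q = K · i = 0.07440 × 0.0008108 = 6.032e-05 m/day.
Seepage velocity v = q / n_e = 6.032e-05 / 0.15 = 0.0004022 m/day.
Travel time t = L / v = 444 / 0.0004022 = 1.104e+06 days = 3023 years.

3020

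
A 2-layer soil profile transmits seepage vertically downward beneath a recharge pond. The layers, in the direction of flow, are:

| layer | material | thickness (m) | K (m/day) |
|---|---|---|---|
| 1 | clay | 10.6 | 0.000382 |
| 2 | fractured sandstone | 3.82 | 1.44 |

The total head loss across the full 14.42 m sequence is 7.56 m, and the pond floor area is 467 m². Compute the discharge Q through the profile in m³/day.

Flow is perpendicular to layering, so the layers act in series and the equivalent K is the thickness-weighted harmonic mean.
Total thickness L = 10.6 + 3.82 = 14.42 m.
Σ(b_i/K_i) = 10.6/0.000382 + 3.82/1.44 = 27751 d.
K_eq = L / Σ(b_i/K_i) = 14.42 / 27751 = 0.0005196 m/day.
Q = K_eq · A · (Δh/L) = 0.0005196 × 467 × (7.56/14.42) = 0.1272 m³/day.

0.127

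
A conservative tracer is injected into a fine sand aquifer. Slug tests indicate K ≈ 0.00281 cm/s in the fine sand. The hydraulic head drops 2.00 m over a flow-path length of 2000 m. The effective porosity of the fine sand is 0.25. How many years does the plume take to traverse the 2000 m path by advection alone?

Convert K: 0.00281 cm/s × 864 = 2.428 m/day.
Hydraulic gradient i = Δh / L = 2.00 / 2000 = 0.001000.
Darcy flux q = K · i = 2.428 × 0.001000 = 0.002428 m/day.
Seepage velocity v = q / n_e = 0.002428 / 0.25 = 0.009711 m/day.
Travel time t = L / v = 2000 / 0.009711 = 2.059e+05 days = 563.8 years.

564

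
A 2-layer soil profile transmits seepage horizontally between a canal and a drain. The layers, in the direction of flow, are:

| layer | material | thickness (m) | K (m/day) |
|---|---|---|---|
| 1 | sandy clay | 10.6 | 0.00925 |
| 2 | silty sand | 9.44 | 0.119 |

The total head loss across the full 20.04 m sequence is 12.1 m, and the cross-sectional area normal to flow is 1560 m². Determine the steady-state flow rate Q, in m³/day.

Flow is perpendicular to layering, so the layers act in series and the equivalent K is the thickness-weighted harmonic mean.
Total thickness L = 10.6 + 9.44 = 20.04 m.
Σ(b_i/K_i) = 10.6/0.00925 + 9.44/0.119 = 1225 d.
K_eq = L / Σ(b_i/K_i) = 20.04 / 1225 = 0.01636 m/day.
Q = K_eq · A · (Δh/L) = 0.01636 × 1560 × (12.1/20.04) = 15.41 m³/day.

15.4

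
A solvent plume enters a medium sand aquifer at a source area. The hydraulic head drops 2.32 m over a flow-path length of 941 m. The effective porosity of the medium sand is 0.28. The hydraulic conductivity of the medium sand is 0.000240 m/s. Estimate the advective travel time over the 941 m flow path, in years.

14.1

Convert K: 0.000240 m/s × 86400 = 20.74 m/day.
Hydraulic gradient i = Δh / L = 2.32 / 941 = 0.002465.
Darcy flux q = K · i = 20.74 × 0.002465 = 0.05112 m/day.
Seepage velocity v = q / n_e = 0.05112 / 0.28 = 0.1826 m/day.
Travel time t = L / v = 941 / 0.1826 = 5154 days = 14.11 years.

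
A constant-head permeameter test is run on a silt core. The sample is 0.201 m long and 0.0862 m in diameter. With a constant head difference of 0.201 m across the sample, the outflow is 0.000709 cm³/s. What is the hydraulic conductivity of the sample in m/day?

Cross-sectional area A = π·(d/2)² = π × (0.0862/2)² = 0.005836 m².
Convert discharge: 0.000709 cm³/s = 7.090e-10 m³/s.
Darcy's law rearranged: K = Q·L / (A·Δh) = 7.090e-10 × 0.201 / (0.005836 × 0.201) = 1.215e-07 m/s = 0.01050 m/day.

0.0105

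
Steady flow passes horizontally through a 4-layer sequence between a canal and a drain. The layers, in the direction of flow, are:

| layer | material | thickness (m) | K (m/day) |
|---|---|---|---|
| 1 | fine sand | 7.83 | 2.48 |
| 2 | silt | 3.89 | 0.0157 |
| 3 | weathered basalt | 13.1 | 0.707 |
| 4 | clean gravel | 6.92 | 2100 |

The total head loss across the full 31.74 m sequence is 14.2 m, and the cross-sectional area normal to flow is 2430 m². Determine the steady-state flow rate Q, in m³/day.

Flow is perpendicular to layering, so the layers act in series and the equivalent K is the thickness-weighted harmonic mean.
Total thickness L = 7.83 + 3.89 + 13.1 + 6.92 = 31.74 m.
Σ(b_i/K_i) = 7.83/2.48 + 3.89/0.0157 + 13.1/0.707 + 6.92/2100 = 269.5 d.
K_eq = L / Σ(b_i/K_i) = 31.74 / 269.5 = 0.1178 m/day.
Q = K_eq · A · (Δh/L) = 0.1178 × 2430 × (14.2/31.74) = 128.1 m³/day.

128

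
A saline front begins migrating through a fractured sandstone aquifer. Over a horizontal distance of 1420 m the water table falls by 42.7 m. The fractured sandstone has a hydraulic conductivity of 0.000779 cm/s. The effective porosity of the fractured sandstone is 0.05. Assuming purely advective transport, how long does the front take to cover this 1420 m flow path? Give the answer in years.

Convert K: 0.000779 cm/s × 864 = 0.6731 m/day.
Hydraulic gradient i = Δh / L = 42.7 / 1420 = 0.03007.
Darcy flux q = K · i = 0.6731 × 0.03007 = 0.02024 m/day.
Seepage velocity v = q / n_e = 0.02024 / 0.05 = 0.4048 m/day.
Travel time t = L / v = 1420 / 0.4048 = 3508 days = 9.605 years.

9.60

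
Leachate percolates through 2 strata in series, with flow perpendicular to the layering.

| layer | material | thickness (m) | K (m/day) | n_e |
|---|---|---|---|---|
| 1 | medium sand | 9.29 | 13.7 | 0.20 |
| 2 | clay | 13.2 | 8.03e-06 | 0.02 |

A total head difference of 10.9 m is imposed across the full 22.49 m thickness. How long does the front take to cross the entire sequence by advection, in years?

876

With flow normal to the layers, continuity requires the same specific discharge q through every layer.
Σ(b_i/K_i) = 9.29/13.7 + 13.2/8.03e-06 = 1.644e+06 d.
q = Δh / Σ(b_i/K_i) = 10.9 / 1.644e+06 = 6.631e-06 m/day.
In each layer the seepage velocity is v_i = q/n_i, so the layer transit time is t_i = b_i·n_i / q:
  layer 1 (medium sand): t_1 = 9.29 × 0.20 / 6.631e-06 = 2.802e+05 d
  layer 2 (clay): t_2 = 13.2 × 0.02 / 6.631e-06 = 39814 d
Total t = Σ t_i = 3.200e+05 days = 876.2 years.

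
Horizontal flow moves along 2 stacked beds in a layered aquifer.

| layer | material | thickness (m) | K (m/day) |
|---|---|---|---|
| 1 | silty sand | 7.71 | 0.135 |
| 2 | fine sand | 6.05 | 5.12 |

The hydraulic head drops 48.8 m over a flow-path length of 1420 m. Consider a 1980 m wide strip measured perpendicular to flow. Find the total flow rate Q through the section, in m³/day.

Flow is parallel to layering, so each bed carries its own Darcy discharge and the transmissivities add.
Σ(K_i·b_i) = 0.135×7.71 + 5.12×6.05 = 32.02 m²/day.
Hydraulic gradient i = Δh / L = 48.8 / 1420 = 0.03437.
Q = Σ(K_i·b_i) · W · i = 32.02 × 1980 × 0.03437 = 2179 m³/day.

2180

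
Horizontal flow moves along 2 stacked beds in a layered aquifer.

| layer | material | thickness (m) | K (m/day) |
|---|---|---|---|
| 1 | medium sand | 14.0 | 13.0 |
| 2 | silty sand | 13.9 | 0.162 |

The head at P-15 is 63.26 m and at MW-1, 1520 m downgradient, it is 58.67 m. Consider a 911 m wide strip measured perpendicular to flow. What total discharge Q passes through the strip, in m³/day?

Flow is parallel to layering, so each bed carries its own Darcy discharge and the transmissivities add.
Σ(K_i·b_i) = 13.0×14.0 + 0.162×13.9 = 184.3 m²/day.
Hydraulic gradient i = (63.26 − 58.67) / 1520 = 4.59 / 1520 = 0.003020.
Q = Σ(K_i·b_i) · W · i = 184.3 × 911 × 0.003020 = 506.9 m³/day.

507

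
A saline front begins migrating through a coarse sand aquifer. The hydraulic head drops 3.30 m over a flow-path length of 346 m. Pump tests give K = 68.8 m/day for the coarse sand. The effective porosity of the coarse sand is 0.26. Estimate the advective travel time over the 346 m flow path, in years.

0.375

Hydraulic gradient i = Δh / L = 3.30 / 346 = 0.009538.
Darcy flux q = K · i = 68.80 × 0.009538 = 0.6562 m/day.
Seepage velocity v = q / n_e = 0.6562 / 0.26 = 2.524 m/day.
Travel time t = L / v = 346 / 2.524 = 137.1 days = 0.3753 years.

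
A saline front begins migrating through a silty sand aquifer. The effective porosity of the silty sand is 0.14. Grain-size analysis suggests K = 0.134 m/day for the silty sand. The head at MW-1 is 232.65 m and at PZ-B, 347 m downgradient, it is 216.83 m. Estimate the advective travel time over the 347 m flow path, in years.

Hydraulic gradient i = (232.65 − 216.83) / 347 = 15.82 / 347 = 0.04559.
Darcy flux q = K · i = 0.1340 × 0.04559 = 0.006109 m/day.
Seepage velocity v = q / n_e = 0.006109 / 0.14 = 0.04364 m/day.
Travel time t = L / v = 347 / 0.04364 = 7952 days = 21.77 years.

21.8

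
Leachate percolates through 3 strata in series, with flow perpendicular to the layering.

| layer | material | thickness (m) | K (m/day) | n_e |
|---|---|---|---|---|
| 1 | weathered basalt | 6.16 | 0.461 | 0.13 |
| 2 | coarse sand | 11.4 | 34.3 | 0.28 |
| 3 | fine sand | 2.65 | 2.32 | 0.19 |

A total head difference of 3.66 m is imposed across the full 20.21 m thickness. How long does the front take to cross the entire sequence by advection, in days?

With flow normal to the layers, continuity requires the same specific discharge q through every layer.
Σ(b_i/K_i) = 6.16/0.461 + 11.4/34.3 + 2.65/2.32 = 14.84 d.
q = Δh / Σ(b_i/K_i) = 3.66 / 14.84 = 0.2467 m/day.
In each layer the seepage velocity is v_i = q/n_i, so the layer transit time is t_i = b_i·n_i / q:
  layer 1 (weathered basalt): t_1 = 6.16 × 0.13 / 0.2467 = 3.246 d
  layer 2 (coarse sand): t_2 = 11.4 × 0.28 / 0.2467 = 12.94 d
  layer 3 (fine sand): t_3 = 2.65 × 0.19 / 0.2467 = 2.041 d
Total t = Σ t_i = 18.23 days.

18.2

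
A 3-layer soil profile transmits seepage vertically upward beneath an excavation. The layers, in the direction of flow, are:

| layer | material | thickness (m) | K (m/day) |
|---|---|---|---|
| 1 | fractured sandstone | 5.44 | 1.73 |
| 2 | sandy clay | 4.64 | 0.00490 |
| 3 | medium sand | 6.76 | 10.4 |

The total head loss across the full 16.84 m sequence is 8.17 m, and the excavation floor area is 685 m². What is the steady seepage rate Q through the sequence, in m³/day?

5.89

Flow is perpendicular to layering, so the layers act in series and the equivalent K is the thickness-weighted harmonic mean.
Total thickness L = 5.44 + 4.64 + 6.76 = 16.84 m.
Σ(b_i/K_i) = 5.44/1.73 + 4.64/0.00490 + 6.76/10.4 = 950.7 d.
K_eq = L / Σ(b_i/K_i) = 16.84 / 950.7 = 0.01771 m/day.
Q = K_eq · A · (Δh/L) = 0.01771 × 685 × (8.17/16.84) = 5.886 m³/day.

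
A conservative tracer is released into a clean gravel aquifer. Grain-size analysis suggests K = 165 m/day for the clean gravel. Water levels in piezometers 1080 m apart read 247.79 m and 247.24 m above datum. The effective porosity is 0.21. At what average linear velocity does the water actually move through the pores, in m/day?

0.400

Hydraulic gradient i = (247.79 − 247.24) / 1080 = 0.55 / 1080 = 0.0005093.
Darcy flux q = K · i = 165.0 × 0.0005093 = 0.08403 m/day.
Seepage velocity v = q / n_e = 0.08403 / 0.21 = 0.4001 m/day.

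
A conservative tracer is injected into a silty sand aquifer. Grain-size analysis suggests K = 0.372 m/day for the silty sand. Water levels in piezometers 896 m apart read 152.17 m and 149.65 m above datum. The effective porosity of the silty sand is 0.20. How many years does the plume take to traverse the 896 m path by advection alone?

Hydraulic gradient i = (152.17 − 149.65) / 896 = 2.52 / 896 = 0.002812.
Darcy flux q = K · i = 0.3720 × 0.002812 = 0.001046 m/day.
Seepage velocity v = q / n_e = 0.001046 / 0.20 = 0.005231 m/day.
Travel time t = L / v = 896 / 0.005231 = 1.713e+05 days = 468.9 years.

469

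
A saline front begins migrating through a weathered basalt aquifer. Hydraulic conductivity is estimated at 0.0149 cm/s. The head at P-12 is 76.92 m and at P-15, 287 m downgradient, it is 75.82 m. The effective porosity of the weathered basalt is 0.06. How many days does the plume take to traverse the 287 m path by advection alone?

349

Convert K: 0.0149 cm/s × 864 = 12.87 m/day.
Hydraulic gradient i = (76.92 − 75.82) / 287 = 1.1 / 287 = 0.003833.
Darcy flux q = K · i = 12.87 × 0.003833 = 0.04934 m/day.
Seepage velocity v = q / n_e = 0.04934 / 0.06 = 0.8224 m/day.
Travel time t = L / v = 287 / 0.8224 = 349.0 days.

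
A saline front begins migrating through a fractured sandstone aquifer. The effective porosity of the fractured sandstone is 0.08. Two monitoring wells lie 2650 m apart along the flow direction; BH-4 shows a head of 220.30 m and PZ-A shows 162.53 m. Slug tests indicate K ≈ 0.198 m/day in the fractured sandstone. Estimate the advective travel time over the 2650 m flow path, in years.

Hydraulic gradient i = (220.30 − 162.53) / 2650 = 57.77 / 2650 = 0.02180.
Darcy flux q = K · i = 0.1980 × 0.02180 = 0.004316 m/day.
Seepage velocity v = q / n_e = 0.004316 / 0.08 = 0.05396 m/day.
Travel time t = L / v = 2650 / 0.05396 = 49115 days = 134.5 years.

134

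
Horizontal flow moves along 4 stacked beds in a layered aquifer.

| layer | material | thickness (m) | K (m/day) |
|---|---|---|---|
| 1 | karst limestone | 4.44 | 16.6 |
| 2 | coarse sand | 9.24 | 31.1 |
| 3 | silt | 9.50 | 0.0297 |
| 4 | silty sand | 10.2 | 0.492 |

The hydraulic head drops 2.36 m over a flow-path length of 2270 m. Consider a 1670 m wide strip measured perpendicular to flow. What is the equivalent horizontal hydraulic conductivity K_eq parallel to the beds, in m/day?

11.0

Flow is parallel to layering, so each bed carries its own Darcy discharge and the transmissivities add.
Σ(K_i·b_i) = 16.6×4.44 + 31.1×9.24 + 0.0297×9.50 + 0.492×10.2 = 366.4 m²/day.
Total thickness b = 33.38 m, so K_eq = Σ(K_i·b_i)/b = 10.98 m/day.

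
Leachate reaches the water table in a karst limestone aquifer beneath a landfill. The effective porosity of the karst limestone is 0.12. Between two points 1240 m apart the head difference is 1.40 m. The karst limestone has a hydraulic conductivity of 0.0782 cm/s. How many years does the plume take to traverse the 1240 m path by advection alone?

Convert K: 0.0782 cm/s × 864 = 67.56 m/day.
Hydraulic gradient i = Δh / L = 1.40 / 1240 = 0.001129.
Darcy flux q = K · i = 67.56 × 0.001129 = 0.07628 m/day.
Seepage velocity v = q / n_e = 0.07628 / 0.12 = 0.6357 m/day.
Travel time t = L / v = 1240 / 0.6357 = 1951 days = 5.341 years.

5.34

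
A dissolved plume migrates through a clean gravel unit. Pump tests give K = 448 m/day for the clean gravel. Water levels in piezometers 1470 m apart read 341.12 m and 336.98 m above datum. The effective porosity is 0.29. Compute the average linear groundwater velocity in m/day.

Hydraulic gradient i = (341.12 − 336.98) / 1470 = 4.14 / 1470 = 0.002816.
Darcy flux q = K · i = 448.0 × 0.002816 = 1.262 m/day.
Seepage velocity v = q / n_e = 1.262 / 0.29 = 4.351 m/day.

4.35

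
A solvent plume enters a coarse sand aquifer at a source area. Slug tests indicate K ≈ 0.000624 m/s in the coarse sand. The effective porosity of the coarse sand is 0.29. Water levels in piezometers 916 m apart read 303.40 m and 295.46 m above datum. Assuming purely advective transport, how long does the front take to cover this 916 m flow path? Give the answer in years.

1.56

Convert K: 0.000624 m/s × 86400 = 53.91 m/day.
Hydraulic gradient i = (303.40 − 295.46) / 916 = 7.94 / 916 = 0.008668.
Darcy flux q = K · i = 53.91 × 0.008668 = 0.4673 m/day.
Seepage velocity v = q / n_e = 0.4673 / 0.29 = 1.611 m/day.
Travel time t = L / v = 916 / 1.611 = 568.4 days = 1.556 years.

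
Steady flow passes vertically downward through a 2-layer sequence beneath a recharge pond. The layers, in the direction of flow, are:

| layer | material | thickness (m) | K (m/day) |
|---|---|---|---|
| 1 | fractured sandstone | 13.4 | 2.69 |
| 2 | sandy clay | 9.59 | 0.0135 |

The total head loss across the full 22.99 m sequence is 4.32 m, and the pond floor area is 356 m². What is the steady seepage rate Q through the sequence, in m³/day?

2.15

Flow is perpendicular to layering, so the layers act in series and the equivalent K is the thickness-weighted harmonic mean.
Total thickness L = 13.4 + 9.59 = 22.99 m.
Σ(b_i/K_i) = 13.4/2.69 + 9.59/0.0135 = 715.4 d.
K_eq = L / Σ(b_i/K_i) = 22.99 / 715.4 = 0.03214 m/day.
Q = K_eq · A · (Δh/L) = 0.03214 × 356 × (4.32/22.99) = 2.150 m³/day.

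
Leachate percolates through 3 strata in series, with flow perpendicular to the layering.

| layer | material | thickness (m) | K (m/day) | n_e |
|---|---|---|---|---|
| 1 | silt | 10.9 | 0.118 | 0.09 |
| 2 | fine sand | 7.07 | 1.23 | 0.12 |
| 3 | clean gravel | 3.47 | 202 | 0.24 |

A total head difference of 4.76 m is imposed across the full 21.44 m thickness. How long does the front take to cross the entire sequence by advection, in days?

54.9

With flow normal to the layers, continuity requires the same specific discharge q through every layer.
Σ(b_i/K_i) = 10.9/0.118 + 7.07/1.23 + 3.47/202 = 98.14 d.
q = Δh / Σ(b_i/K_i) = 4.76 / 98.14 = 0.04850 m/day.
In each layer the seepage velocity is v_i = q/n_i, so the layer transit time is t_i = b_i·n_i / q:
  layer 1 (silt): t_1 = 10.9 × 0.09 / 0.04850 = 20.23 d
  layer 2 (fine sand): t_2 = 7.07 × 0.12 / 0.04850 = 17.49 d
  layer 3 (clean gravel): t_3 = 3.47 × 0.24 / 0.04850 = 17.17 d
Total t = Σ t_i = 54.89 days.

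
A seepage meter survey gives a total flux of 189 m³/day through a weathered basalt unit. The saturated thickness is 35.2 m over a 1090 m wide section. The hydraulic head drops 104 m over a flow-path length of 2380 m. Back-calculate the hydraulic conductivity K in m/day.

0.113

Cross-sectional area A = 1090 × 35.2 = 38368 m².
Hydraulic gradient i = Δh / L = 104 / 2380 = 0.04370.
From Q = K·A·i, K = Q / (A·i) = 189 / (38368 × 0.04370) = 0.1127 m/day.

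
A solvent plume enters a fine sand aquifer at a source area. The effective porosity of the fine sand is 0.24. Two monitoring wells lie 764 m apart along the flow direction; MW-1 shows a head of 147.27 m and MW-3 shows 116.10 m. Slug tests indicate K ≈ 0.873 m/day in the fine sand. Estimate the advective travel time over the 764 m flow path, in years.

14.1

Hydraulic gradient i = (147.27 − 116.10) / 764 = 31.17 / 764 = 0.04080.
Darcy flux q = K · i = 0.8730 × 0.04080 = 0.03562 m/day.
Seepage velocity v = q / n_e = 0.03562 / 0.24 = 0.1484 m/day.
Travel time t = L / v = 764 / 0.1484 = 5148 days = 14.09 years.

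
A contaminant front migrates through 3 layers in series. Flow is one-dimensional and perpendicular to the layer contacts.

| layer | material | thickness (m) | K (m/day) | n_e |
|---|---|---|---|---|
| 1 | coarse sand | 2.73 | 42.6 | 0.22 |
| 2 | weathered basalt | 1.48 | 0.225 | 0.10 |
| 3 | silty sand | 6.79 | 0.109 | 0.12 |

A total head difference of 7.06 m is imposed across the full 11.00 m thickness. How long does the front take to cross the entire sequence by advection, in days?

With flow normal to the layers, continuity requires the same specific discharge q through every layer.
Σ(b_i/K_i) = 2.73/42.6 + 1.48/0.225 + 6.79/0.109 = 68.94 d.
q = Δh / Σ(b_i/K_i) = 7.06 / 68.94 = 0.1024 m/day.
In each layer the seepage velocity is v_i = q/n_i, so the layer transit time is t_i = b_i·n_i / q:
  layer 1 (coarse sand): t_1 = 2.73 × 0.22 / 0.1024 = 5.864 d
  layer 2 (weathered basalt): t_2 = 1.48 × 0.10 / 0.1024 = 1.445 d
  layer 3 (silty sand): t_3 = 6.79 × 0.12 / 0.1024 = 7.956 d
Total t = Σ t_i = 15.27 days.

15.3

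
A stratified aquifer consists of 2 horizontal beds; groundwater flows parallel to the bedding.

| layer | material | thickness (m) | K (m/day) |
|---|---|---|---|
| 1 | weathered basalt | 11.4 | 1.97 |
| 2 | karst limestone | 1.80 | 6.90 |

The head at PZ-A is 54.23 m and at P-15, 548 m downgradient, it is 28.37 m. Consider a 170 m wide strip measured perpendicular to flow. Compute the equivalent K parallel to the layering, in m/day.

Flow is parallel to layering, so each bed carries its own Darcy discharge and the transmissivities add.
Σ(K_i·b_i) = 1.97×11.4 + 6.90×1.80 = 34.88 m²/day.
Total thickness b = 13.20 m, so K_eq = Σ(K_i·b_i)/b = 2.642 m/day.

2.64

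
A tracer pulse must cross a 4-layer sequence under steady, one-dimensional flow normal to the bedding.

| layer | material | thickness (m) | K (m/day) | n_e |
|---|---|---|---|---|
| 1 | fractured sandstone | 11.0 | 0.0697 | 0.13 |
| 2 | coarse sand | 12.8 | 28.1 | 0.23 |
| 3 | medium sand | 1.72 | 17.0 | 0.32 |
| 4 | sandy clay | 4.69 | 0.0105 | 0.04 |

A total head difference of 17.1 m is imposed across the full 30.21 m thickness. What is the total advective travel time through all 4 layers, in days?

With flow normal to the layers, continuity requires the same specific discharge q through every layer.
Σ(b_i/K_i) = 11.0/0.0697 + 12.8/28.1 + 1.72/17.0 + 4.69/0.0105 = 605.0 d.
q = Δh / Σ(b_i/K_i) = 17.1 / 605.0 = 0.02826 m/day.
In each layer the seepage velocity is v_i = q/n_i, so the layer transit time is t_i = b_i·n_i / q:
  layer 1 (fractured sandstone): t_1 = 11.0 × 0.13 / 0.02826 = 50.60 d
  layer 2 (coarse sand): t_2 = 12.8 × 0.23 / 0.02826 = 104.2 d
  layer 3 (medium sand): t_3 = 1.72 × 0.32 / 0.02826 = 19.47 d
  layer 4 (sandy clay): t_4 = 4.69 × 0.04 / 0.02826 = 6.638 d
Total t = Σ t_i = 180.9 days.

181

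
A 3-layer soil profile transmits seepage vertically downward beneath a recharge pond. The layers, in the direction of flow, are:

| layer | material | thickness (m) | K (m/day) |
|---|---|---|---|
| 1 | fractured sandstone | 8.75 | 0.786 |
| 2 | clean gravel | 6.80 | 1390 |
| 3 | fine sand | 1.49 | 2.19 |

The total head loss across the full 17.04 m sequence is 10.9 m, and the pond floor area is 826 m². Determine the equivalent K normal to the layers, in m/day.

Flow is perpendicular to layering, so the layers act in series and the equivalent K is the thickness-weighted harmonic mean.
Total thickness L = 8.75 + 6.80 + 1.49 = 17.04 m.
Σ(b_i/K_i) = 8.75/0.786 + 6.80/1390 + 1.49/2.19 = 11.82 d.
K_eq = L / Σ(b_i/K_i) = 17.04 / 11.82 = 1.442 m/day.

1.44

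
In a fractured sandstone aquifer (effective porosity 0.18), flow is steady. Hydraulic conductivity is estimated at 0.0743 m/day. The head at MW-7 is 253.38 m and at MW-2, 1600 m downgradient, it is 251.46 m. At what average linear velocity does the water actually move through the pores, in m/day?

0.000495

Hydraulic gradient i = (253.38 − 251.46) / 1600 = 1.92 / 1600 = 0.001200.
Darcy flux q = K · i = 0.07430 × 0.001200 = 8.916e-05 m/day.
Seepage velocity v = q / n_e = 8.916e-05 / 0.18 = 0.0004953 m/day.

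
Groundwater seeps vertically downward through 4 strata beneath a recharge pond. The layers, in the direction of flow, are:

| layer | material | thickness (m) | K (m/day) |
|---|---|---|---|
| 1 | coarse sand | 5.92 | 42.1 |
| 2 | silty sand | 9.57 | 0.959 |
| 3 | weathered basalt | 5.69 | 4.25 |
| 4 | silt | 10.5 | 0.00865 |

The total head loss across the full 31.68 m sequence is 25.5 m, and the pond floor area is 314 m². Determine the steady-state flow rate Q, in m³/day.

6.53

Flow is perpendicular to layering, so the layers act in series and the equivalent K is the thickness-weighted harmonic mean.
Total thickness L = 5.92 + 9.57 + 5.69 + 10.5 = 31.68 m.
Σ(b_i/K_i) = 5.92/42.1 + 9.57/0.959 + 5.69/4.25 + 10.5/0.00865 = 1225 d.
K_eq = L / Σ(b_i/K_i) = 31.68 / 1225 = 0.02585 m/day.
Q = K_eq · A · (Δh/L) = 0.02585 × 314 × (25.5/31.68) = 6.535 m³/day.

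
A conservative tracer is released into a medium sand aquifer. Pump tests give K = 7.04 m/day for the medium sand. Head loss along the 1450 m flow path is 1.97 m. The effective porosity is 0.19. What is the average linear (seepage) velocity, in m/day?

Hydraulic gradient i = Δh / L = 1.97 / 1450 = 0.001359.
Darcy flux q = K · i = 7.040 × 0.001359 = 0.009565 m/day.
Seepage velocity v = q / n_e = 0.009565 / 0.19 = 0.05034 m/day.

0.0503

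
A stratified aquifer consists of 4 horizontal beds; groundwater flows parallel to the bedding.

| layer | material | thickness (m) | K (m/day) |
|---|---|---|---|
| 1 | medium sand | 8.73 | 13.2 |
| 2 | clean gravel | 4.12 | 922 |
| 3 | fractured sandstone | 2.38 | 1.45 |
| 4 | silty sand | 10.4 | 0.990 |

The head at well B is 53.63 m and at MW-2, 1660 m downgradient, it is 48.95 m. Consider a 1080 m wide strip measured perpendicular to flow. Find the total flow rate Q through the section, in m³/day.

12000

Flow is parallel to layering, so each bed carries its own Darcy discharge and the transmissivities add.
Σ(K_i·b_i) = 13.2×8.73 + 922×4.12 + 1.45×2.38 + 0.990×10.4 = 3928 m²/day.
Hydraulic gradient i = (53.63 − 48.95) / 1660 = 4.68 / 1660 = 0.002819.
Q = Σ(K_i·b_i) · W · i = 3928 × 1080 × 0.002819 = 11959 m³/day.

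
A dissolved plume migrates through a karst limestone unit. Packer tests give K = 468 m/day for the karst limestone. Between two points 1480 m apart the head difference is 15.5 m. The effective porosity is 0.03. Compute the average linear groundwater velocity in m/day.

163

Hydraulic gradient i = Δh / L = 15.5 / 1480 = 0.01047.
Darcy flux q = K · i = 468.0 × 0.01047 = 4.901 m/day.
Seepage velocity v = q / n_e = 4.901 / 0.03 = 163.4 m/day.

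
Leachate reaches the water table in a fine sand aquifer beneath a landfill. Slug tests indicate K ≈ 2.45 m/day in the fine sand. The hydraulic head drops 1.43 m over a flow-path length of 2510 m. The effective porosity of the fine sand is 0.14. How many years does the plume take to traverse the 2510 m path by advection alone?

Hydraulic gradient i = Δh / L = 1.43 / 2510 = 0.0005697.
Darcy flux q = K · i = 2.450 × 0.0005697 = 0.001396 m/day.
Seepage velocity v = q / n_e = 0.001396 / 0.14 = 0.009970 m/day.
Travel time t = L / v = 2510 / 0.009970 = 2.518e+05 days = 689.3 years.

689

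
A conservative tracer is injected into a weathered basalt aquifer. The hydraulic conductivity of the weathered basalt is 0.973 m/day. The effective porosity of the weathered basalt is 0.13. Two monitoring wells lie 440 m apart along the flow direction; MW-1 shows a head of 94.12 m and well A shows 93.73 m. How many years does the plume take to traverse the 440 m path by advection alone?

Hydraulic gradient i = (94.12 − 93.73) / 440 = 0.39 / 440 = 0.0008864.
Darcy flux q = K · i = 0.9730 × 0.0008864 = 0.0008624 m/day.
Seepage velocity v = q / n_e = 0.0008624 / 0.13 = 0.006634 m/day.
Travel time t = L / v = 440 / 0.006634 = 66324 days = 181.6 years.

182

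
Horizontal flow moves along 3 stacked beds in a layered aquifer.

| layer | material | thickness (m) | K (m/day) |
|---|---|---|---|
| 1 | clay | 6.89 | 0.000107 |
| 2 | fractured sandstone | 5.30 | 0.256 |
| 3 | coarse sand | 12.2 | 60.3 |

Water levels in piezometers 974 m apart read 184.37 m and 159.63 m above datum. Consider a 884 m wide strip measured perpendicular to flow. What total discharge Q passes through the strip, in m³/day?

Flow is parallel to layering, so each bed carries its own Darcy discharge and the transmissivities add.
Σ(K_i·b_i) = 0.000107×6.89 + 0.256×5.30 + 60.3×12.2 = 737.0 m²/day.
Hydraulic gradient i = (184.37 − 159.63) / 974 = 24.74 / 974 = 0.02540.
Q = Σ(K_i·b_i) · W · i = 737.0 × 884 × 0.02540 = 16549 m³/day.

16500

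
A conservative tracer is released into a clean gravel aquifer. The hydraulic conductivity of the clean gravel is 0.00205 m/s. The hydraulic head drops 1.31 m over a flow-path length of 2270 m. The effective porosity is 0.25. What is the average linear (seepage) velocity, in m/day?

Convert K: 0.00205 m/s × 86400 = 177.1 m/day.
Hydraulic gradient i = Δh / L = 1.31 / 2270 = 0.0005771.
Darcy flux q = K · i = 177.1 × 0.0005771 = 0.1022 m/day.
Seepage velocity v = q / n_e = 0.1022 / 0.25 = 0.4089 m/day.

0.409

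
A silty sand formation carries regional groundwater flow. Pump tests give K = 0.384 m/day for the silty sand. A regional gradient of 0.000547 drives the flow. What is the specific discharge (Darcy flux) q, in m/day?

0.000210

Hydraulic gradient i = 0.000547.
Specific discharge q = K · i = 0.3840 × 0.0005470 = 0.0002100 m/day.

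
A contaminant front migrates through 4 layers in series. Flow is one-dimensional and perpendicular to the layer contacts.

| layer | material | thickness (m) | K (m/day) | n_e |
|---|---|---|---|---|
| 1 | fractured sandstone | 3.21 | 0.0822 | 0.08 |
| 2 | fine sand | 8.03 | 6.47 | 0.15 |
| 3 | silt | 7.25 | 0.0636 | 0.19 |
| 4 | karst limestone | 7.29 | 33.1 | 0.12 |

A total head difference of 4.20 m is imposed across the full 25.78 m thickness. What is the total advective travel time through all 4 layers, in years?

With flow normal to the layers, continuity requires the same specific discharge q through every layer.
Σ(b_i/K_i) = 3.21/0.0822 + 8.03/6.47 + 7.25/0.0636 + 7.29/33.1 = 154.5 d.
q = Δh / Σ(b_i/K_i) = 4.20 / 154.5 = 0.02718 m/day.
In each layer the seepage velocity is v_i = q/n_i, so the layer transit time is t_i = b_i·n_i / q:
  layer 1 (fractured sandstone): t_1 = 3.21 × 0.08 / 0.02718 = 9.447 d
  layer 2 (fine sand): t_2 = 8.03 × 0.15 / 0.02718 = 44.31 d
  layer 3 (silt): t_3 = 7.25 × 0.19 / 0.02718 = 50.67 d
  layer 4 (karst limestone): t_4 = 7.29 × 0.12 / 0.02718 = 32.18 d
Total t = Σ t_i = 136.6 days = 0.3740 years.

0.374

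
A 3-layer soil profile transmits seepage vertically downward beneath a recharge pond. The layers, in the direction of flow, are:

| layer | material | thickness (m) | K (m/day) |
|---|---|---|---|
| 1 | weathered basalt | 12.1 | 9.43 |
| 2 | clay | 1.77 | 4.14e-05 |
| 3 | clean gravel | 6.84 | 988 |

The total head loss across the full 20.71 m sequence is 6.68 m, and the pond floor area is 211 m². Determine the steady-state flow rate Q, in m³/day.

Flow is perpendicular to layering, so the layers act in series and the equivalent K is the thickness-weighted harmonic mean.
Total thickness L = 12.1 + 1.77 + 6.84 = 20.71 m.
Σ(b_i/K_i) = 12.1/9.43 + 1.77/4.14e-05 + 6.84/988 = 42755 d.
K_eq = L / Σ(b_i/K_i) = 20.71 / 42755 = 0.0004844 m/day.
Q = K_eq · A · (Δh/L) = 0.0004844 × 211 × (6.68/20.71) = 0.03297 m³/day.

0.0330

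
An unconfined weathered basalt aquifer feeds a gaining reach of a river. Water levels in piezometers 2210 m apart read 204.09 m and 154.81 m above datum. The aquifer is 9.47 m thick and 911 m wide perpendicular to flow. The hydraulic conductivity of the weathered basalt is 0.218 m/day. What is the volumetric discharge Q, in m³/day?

Cross-sectional area A = 911 × 9.47 = 8627 m².
Hydraulic gradient i = (204.09 − 154.81) / 2210 = 49.28 / 2210 = 0.02230.
Darcy's law: Q = K · A · i = 0.2180 × 8627 × 0.02230 = 41.94 m³/day.

41.9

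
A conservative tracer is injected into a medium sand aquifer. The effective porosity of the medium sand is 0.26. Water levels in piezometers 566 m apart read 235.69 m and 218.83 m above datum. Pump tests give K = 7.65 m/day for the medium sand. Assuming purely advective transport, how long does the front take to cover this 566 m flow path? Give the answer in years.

1.77

Hydraulic gradient i = (235.69 − 218.83) / 566 = 16.86 / 566 = 0.02979.
Darcy flux q = K · i = 7.650 × 0.02979 = 0.2279 m/day.
Seepage velocity v = q / n_e = 0.2279 / 0.26 = 0.8765 m/day.
Travel time t = L / v = 566 / 0.8765 = 645.8 days = 1.768 years.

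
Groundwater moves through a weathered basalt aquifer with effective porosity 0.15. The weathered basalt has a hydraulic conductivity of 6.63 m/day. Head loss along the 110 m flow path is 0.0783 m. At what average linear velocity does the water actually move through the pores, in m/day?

Hydraulic gradient i = Δh / L = 0.0783 / 110 = 0.0007118.
Darcy flux q = K · i = 6.630 × 0.0007118 = 0.004719 m/day.
Seepage velocity v = q / n_e = 0.004719 / 0.15 = 0.03146 m/day.

0.0315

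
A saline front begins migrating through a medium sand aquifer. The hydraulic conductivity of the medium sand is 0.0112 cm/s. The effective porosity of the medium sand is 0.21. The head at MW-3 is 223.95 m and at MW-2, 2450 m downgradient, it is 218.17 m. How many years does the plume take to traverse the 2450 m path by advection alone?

Convert K: 0.0112 cm/s × 864 = 9.677 m/day.
Hydraulic gradient i = (223.95 − 218.17) / 2450 = 5.78 / 2450 = 0.002359.
Darcy flux q = K · i = 9.677 × 0.002359 = 0.02283 m/day.
Seepage velocity v = q / n_e = 0.02283 / 0.21 = 0.1087 m/day.
Travel time t = L / v = 2450 / 0.1087 = 22537 days = 61.70 years.

61.7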